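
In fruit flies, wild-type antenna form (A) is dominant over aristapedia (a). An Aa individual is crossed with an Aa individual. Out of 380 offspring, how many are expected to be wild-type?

Punnett square for Aa × Aa:
Offspring genotypes: 1 AA, 2 Aa, 1 aa
wild-type: 3, aristapedia: 1
wild-type: 3 out of 4 → fraction 3/4
Expected count = 3/4 × 380 = 285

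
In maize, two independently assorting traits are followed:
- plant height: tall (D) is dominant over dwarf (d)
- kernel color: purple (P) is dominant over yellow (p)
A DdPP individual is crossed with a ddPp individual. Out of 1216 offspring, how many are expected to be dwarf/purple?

Dihybrid cross DdPP × ddPp — consider each gene separately:
plant height: Dd × dd → 2 Dd, 2 dd → 2 D_ : 2 dd (out of 4)
kernel color: PP × Pp → 2 PP, 2 Pp → 4 P_ (out of 4)
Combine (counts out of 4 × 4 = 16): tall/purple (D_P_) = 2×4 = 8; dwarf/purple (ddP_) = 2×4 = 8
Phenotype counts (out of 16): 8 tall/purple, 8 dwarf/purple
dwarf/purple: 8 out of 16 → fraction 1/2
Expected count = 1/2 × 1216 = 608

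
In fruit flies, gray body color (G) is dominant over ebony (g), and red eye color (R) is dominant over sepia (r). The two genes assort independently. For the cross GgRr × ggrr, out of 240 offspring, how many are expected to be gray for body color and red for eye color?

Dihybrid cross GgRr × ggrr — consider each gene separately:
body color: Gg × gg → 2 Gg, 2 gg → 2 G_ : 2 gg (out of 4)
eye color: Rr × rr → 2 Rr, 2 rr → 2 R_ : 2 rr (out of 4)
Looking for: gray (G_) and red (R_)
P(gray) = 2/4, P(red) = 2/4
P(both) = 2/4 × 2/4 = 4/16 = 1/4
Expected count = 1/4 × 240 = 60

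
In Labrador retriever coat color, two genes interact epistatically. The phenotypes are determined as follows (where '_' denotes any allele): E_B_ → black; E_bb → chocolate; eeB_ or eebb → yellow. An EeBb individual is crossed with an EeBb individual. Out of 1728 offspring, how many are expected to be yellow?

Cross: EeBb × EeBb — consider each gene separately:
E gene: Ee × Ee → 1 EE, 2 Ee, 1 ee → 3 E_ : 1 ee (out of 4)
B gene: Bb × Bb → 1 BB, 2 Bb, 1 bb → 3 B_ : 1 bb (out of 4)
Genotype classes (out of 4 × 4 = 16): E_B_ = 3×3 = 9; E_bb = 3×1 = 3; eeB_ = 1×3 = 3; eebb = 1×1 = 1
Apply the phenotype rules: E_B_ (9) → black; E_bb (3) → chocolate; eeB_ (3) + eebb (1) → yellow
Phenotype counts (out of 16): 9 black, 3 chocolate, 4 yellow
yellow: 4 out of 16 → fraction 1/4
Expected count = 1/4 × 1728 = 432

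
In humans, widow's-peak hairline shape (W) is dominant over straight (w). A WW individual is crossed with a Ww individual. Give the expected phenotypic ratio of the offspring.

Punnett square for WW × Ww:
Offspring genotypes: 2 WW, 2 Ww
widow's-peak: 4, straight: 0
Ratio: all widow's-peak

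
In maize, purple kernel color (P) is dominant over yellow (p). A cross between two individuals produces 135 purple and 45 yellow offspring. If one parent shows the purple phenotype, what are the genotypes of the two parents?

Observed offspring: 135 purple, 45 yellow
The observed ratio simplifies to 3:1. Yellow (pp) offspring appear, so each parent must contribute one p allele. The parent stated to show purple carries P, so it is Pp. The other parent is then either Pp or pp: Pp × pp would give a 1:1 split, whereas Pp × Pp gives 3:1 — matching the data. So both parents are heterozygous (Pp × Pp).
Parent genotypes: Pp × Pp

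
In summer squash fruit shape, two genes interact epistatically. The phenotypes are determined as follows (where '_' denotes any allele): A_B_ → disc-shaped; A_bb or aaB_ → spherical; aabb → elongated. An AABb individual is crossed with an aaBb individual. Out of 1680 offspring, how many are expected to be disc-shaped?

Cross: AABb × aaBb — consider each gene separately:
A gene: AA × aa → 4 Aa → 4 A_ (out of 4)
B gene: Bb × Bb → 1 BB, 2 Bb, 1 bb → 3 B_ : 1 bb (out of 4)
Genotype classes (out of 4 × 4 = 16): A_B_ = 4×3 = 12; A_bb = 4×1 = 4
Apply the phenotype rules: A_B_ (12) → disc-shaped; A_bb (4) → spherical
Phenotype counts (out of 16): 12 disc-shaped, 4 spherical
disc-shaped: 12 out of 16 → fraction 3/4
Expected count = 3/4 × 1680 = 1260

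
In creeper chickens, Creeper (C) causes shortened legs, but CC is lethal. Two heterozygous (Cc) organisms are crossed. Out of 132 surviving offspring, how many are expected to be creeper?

Cross: Cc × Cc
Punnett square offspring (before lethality): 1 CC, 2 Cc, 1 cc
The CC genotype is lethal (embryos die); surviving offspring: 2 Cc, 1 cc
creeper: 2 out of 3 → fraction 2/3
Expected count = 2/3 × 132 = 88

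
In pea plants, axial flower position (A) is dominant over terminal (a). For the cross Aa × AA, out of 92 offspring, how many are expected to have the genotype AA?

Punnett square for Aa × AA:
Offspring genotypes: 2 AA, 2 Aa
Total offspring: 4
Count with target: 2
Probability: 2/4 = 1/2
Expected count = 1/2 × 92 = 46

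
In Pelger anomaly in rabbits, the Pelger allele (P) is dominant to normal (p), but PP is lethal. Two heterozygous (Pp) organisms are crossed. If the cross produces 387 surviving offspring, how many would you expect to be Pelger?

Cross: Pp × Pp
Punnett square offspring (before lethality): 1 PP, 2 Pp, 1 pp
The PP genotype is lethal (embryos die); surviving offspring: 2 Pp, 1 pp
Pelger: 2 out of 3 → fraction 2/3
Expected count = 2/3 × 387 = 258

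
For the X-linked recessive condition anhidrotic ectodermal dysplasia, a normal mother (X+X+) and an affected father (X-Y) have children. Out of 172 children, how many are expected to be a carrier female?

Cross: X+X+ × X-Y
Offspring: 2 X+X-, 2 X+Y
Probability of a carrier female: 2/4 = 1/2
Expected count = 1/2 × 172 = 86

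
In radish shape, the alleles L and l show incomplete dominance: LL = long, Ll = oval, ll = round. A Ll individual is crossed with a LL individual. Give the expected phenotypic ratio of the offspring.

Punnett square for Ll × LL:
Offspring genotypes: 2 LL, 2 Ll
Phenotype counts: 2 long, 2 oval
Ratio: 1 long : 1 oval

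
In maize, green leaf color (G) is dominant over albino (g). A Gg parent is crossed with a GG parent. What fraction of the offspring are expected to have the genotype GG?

Punnett square for Gg × GG:
Offspring genotypes: 2 GG, 2 Gg
Total offspring: 4
Count with target: 2
Probability: 2/4 = 1/2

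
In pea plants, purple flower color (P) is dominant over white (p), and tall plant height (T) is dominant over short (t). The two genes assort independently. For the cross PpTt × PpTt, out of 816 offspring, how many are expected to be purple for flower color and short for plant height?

Dihybrid cross PpTt × PpTt — consider each gene separately:
flower color: Pp × Pp → 1 PP, 2 Pp, 1 pp → 3 P_ : 1 pp (out of 4)
plant height: Tt × Tt → 1 TT, 2 Tt, 1 tt → 3 T_ : 1 tt (out of 4)
Looking for: purple (P_) and short (tt)
P(purple) = 3/4, P(short) = 1/4
P(both) = 3/4 × 1/4 = 3/16
Expected count = 3/16 × 816 = 153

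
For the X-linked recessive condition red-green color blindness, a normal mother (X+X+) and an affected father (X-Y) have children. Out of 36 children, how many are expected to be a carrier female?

Cross: X+X+ × X-Y
Offspring: 2 X+X-, 2 X+Y
Probability of a carrier female: 2/4 = 1/2
Expected count = 1/2 × 36 = 18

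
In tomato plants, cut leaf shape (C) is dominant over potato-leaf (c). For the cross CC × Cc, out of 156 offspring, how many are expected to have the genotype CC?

Punnett square for CC × Cc:
Offspring genotypes: 2 CC, 2 Cc
Total offspring: 4
Count with target: 2
Probability: 2/4 = 1/2
Expected count = 1/2 × 156 = 78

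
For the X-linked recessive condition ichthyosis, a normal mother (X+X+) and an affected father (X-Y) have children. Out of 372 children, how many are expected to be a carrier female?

Cross: X+X+ × X-Y
Offspring: 2 X+X-, 2 X+Y
Probability of a carrier female: 2/4 = 1/2
Expected count = 1/2 × 372 = 186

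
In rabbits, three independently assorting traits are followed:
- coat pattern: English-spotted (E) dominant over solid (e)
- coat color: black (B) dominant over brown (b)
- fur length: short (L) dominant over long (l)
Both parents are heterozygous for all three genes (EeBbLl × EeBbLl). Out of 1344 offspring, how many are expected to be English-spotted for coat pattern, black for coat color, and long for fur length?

Trihybrid cross: EeBbLl × EeBbLl
Each trait segregates independently with a 3:1 phenotypic ratio, so each gene contributes 3/4 (dominant) or 1/4 (recessive).
Target: English-spotted (coat pattern), black (coat color), long (fur length)
Probability = product of independent per-trait probabilities
= 3/4 × 3/4 × 1/4 = 9/64
Expected count = 9/64 × 1344 = 189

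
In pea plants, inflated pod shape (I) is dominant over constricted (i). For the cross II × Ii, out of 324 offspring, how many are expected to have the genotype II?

Punnett square for II × Ii:
Offspring genotypes: 2 II, 2 Ii
Total offspring: 4
Count with target: 2
Probability: 2/4 = 1/2
Expected count = 1/2 × 324 = 162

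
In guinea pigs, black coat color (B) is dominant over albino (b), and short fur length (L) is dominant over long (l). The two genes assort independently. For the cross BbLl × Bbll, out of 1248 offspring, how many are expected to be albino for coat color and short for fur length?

Dihybrid cross BbLl × Bbll — consider each gene separately:
coat color: Bb × Bb → 1 BB, 2 Bb, 1 bb → 3 B_ : 1 bb (out of 4)
fur length: Ll × ll → 2 Ll, 2 ll → 2 L_ : 2 ll (out of 4)
Looking for: albino (bb) and short (L_)
P(albino) = 1/4, P(short) = 2/4
P(both) = 1/4 × 2/4 = 2/16 = 1/8
Expected count = 1/8 × 1248 = 156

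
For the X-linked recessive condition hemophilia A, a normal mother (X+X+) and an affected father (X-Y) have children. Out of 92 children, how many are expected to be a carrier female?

Cross: X+X+ × X-Y
Offspring: 2 X+X-, 2 X+Y
Probability of a carrier female: 2/4 = 1/2
Expected count = 1/2 × 92 = 46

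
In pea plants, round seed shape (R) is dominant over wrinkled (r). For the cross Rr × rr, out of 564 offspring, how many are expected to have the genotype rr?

Punnett square for Rr × rr:
Offspring genotypes: 2 Rr, 2 rr
Total offspring: 4
Count with target: 2
Probability: 2/4 = 1/2
Expected count = 1/2 × 564 = 282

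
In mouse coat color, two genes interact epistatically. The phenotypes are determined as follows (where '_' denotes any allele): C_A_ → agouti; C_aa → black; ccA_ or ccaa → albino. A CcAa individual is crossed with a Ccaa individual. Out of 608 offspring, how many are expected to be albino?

Cross: CcAa × Ccaa — consider each gene separately:
C gene: Cc × Cc → 1 CC, 2 Cc, 1 cc → 3 C_ : 1 cc (out of 4)
A gene: Aa × aa → 2 Aa, 2 aa → 2 A_ : 2 aa (out of 4)
Genotype classes (out of 4 × 4 = 16): C_A_ = 3×2 = 6; C_aa = 3×2 = 6; ccA_ = 1×2 = 2; ccaa = 1×2 = 2
Apply the phenotype rules: C_A_ (6) → agouti; C_aa (6) → black; ccA_ (2) + ccaa (2) → albino
Phenotype counts (out of 16): 6 agouti, 6 black, 4 albino
albino: 4 out of 16 → fraction 1/4
Expected count = 1/4 × 608 = 152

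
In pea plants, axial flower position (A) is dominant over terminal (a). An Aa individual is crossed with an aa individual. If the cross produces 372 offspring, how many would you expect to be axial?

Punnett square for Aa × aa:
Offspring genotypes: 2 Aa, 2 aa
axial: 2, terminal: 2
axial: 2 out of 4 → fraction 1/2
Expected count = 1/2 × 372 = 186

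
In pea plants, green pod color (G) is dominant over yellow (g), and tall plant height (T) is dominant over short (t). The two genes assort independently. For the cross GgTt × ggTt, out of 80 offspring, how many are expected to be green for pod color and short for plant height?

Dihybrid cross GgTt × ggTt — consider each gene separately:
pod color: Gg × gg → 2 Gg, 2 gg → 2 G_ : 2 gg (out of 4)
plant height: Tt × Tt → 1 TT, 2 Tt, 1 tt → 3 T_ : 1 tt (out of 4)
Looking for: green (G_) and short (tt)
P(green) = 2/4, P(short) = 1/4
P(both) = 2/4 × 1/4 = 2/16 = 1/8
Expected count = 1/8 × 80 = 10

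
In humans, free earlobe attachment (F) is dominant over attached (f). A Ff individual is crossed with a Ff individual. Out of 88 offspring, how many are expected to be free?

Punnett square for Ff × Ff:
Offspring genotypes: 1 FF, 2 Ff, 1 ff
free: 3, attached: 1
free: 3 out of 4 → fraction 3/4
Expected count = 3/4 × 88 = 66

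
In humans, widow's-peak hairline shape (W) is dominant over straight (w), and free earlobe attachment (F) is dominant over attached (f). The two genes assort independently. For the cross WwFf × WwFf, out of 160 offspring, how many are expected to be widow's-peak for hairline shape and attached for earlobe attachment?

Dihybrid cross WwFf × WwFf — consider each gene separately:
hairline shape: Ww × Ww → 1 WW, 2 Ww, 1 ww → 3 W_ : 1 ww (out of 4)
earlobe attachment: Ff × Ff → 1 FF, 2 Ff, 1 ff → 3 F_ : 1 ff (out of 4)
Looking for: widow's-peak (W_) and attached (ff)
P(widow's-peak) = 3/4, P(attached) = 1/4
P(both) = 3/4 × 1/4 = 3/16
Expected count = 3/16 × 160 = 30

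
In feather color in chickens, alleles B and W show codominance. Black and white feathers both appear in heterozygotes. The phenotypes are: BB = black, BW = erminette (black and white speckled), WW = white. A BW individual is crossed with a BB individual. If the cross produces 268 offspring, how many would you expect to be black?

Punnett square for BW × BB:
Offspring genotypes: 2 BB, 2 BW
Phenotype counts: 2 black, 2 erminette (black and white speckled)
black: 2 out of 4 → fraction 1/2
Expected count = 1/2 × 268 = 134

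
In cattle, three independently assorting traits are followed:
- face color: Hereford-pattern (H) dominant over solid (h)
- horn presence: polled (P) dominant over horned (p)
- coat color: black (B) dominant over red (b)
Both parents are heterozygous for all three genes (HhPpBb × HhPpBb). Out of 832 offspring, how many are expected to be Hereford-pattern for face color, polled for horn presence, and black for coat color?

Trihybrid cross: HhPpBb × HhPpBb
Each trait segregates independently with a 3:1 phenotypic ratio, so each gene contributes 3/4 (dominant) or 1/4 (recessive).
Target: Hereford-pattern (face color), polled (horn presence), black (coat color)
Probability = product of independent per-trait probabilities
= 3/4 × 3/4 × 3/4 = 27/64
Expected count = 27/64 × 832 = 351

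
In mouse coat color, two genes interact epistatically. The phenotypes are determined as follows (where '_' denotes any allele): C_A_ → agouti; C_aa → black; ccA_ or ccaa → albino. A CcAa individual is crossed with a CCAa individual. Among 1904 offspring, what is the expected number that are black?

Cross: CcAa × CCAa — consider each gene separately:
C gene: Cc × CC → 2 CC, 2 Cc → 4 C_ (out of 4)
A gene: Aa × Aa → 1 AA, 2 Aa, 1 aa → 3 A_ : 1 aa (out of 4)
Genotype classes (out of 4 × 4 = 16): C_A_ = 4×3 = 12; C_aa = 4×1 = 4
Apply the phenotype rules: C_A_ (12) → agouti; C_aa (4) → black
Phenotype counts (out of 16): 12 agouti, 4 black
black: 4 out of 16 → fraction 1/4
Expected count = 1/4 × 1904 = 476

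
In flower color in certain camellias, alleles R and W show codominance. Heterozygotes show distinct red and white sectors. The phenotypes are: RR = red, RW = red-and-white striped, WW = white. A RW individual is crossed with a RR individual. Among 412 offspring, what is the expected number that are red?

Punnett square for RW × RR:
Offspring genotypes: 2 RR, 2 RW
Phenotype counts: 2 red, 2 red-and-white striped
red: 2 out of 4 → fraction 1/2
Expected count = 1/2 × 412 = 206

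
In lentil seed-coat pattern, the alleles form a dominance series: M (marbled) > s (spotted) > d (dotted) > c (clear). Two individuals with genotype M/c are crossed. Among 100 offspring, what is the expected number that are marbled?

Cross: M/c × M/c
Allele dominance: M > s > d > c
Offspring genotypes: 1 M/M, 2 M/c, 1 c/c
Phenotype counts: 3 marbled, 1 clear
marbled: 3 out of 4 → fraction 3/4
Expected count = 3/4 × 100 = 75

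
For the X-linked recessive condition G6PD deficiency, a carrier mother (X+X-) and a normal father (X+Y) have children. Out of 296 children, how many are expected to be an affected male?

Cross: X+X- × X+Y
Offspring: 1 X+X+, 1 X+Y, 1 X+X-, 1 X-Y
Probability of an affected male: 1/4
Expected count = 1/4 × 296 = 74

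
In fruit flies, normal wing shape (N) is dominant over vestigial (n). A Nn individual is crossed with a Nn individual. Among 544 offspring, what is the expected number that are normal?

Punnett square for Nn × Nn:
Offspring genotypes: 1 NN, 2 Nn, 1 nn
normal: 3, vestigial: 1
normal: 3 out of 4 → fraction 3/4
Expected count = 3/4 × 544 = 408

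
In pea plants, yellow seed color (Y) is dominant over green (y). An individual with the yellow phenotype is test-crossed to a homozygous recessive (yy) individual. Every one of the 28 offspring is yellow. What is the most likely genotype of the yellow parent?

Test cross: ? × yy
All offspring are yellow.
If the unknown parent were heterozygous (Yy), about half of 28 offspring would be green; none are. The unknown parent is most likely homozygous dominant (YY).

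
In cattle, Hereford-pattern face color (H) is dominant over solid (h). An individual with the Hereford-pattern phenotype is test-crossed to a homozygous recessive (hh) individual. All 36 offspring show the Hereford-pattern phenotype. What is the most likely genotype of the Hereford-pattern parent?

Test cross: ? × hh
All offspring are Hereford-pattern.
If the unknown parent were heterozygous (Hh), about half of 36 offspring would be solid; none are. The unknown parent is most likely homozygous dominant (HH).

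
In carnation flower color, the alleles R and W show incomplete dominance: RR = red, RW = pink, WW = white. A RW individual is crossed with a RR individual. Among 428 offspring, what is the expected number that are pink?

Punnett square for RW × RR:
Offspring genotypes: 2 RR, 2 RW
Phenotype counts: 2 red, 2 pink
pink: 2 out of 4 → fraction 1/2
Expected count = 1/2 × 428 = 214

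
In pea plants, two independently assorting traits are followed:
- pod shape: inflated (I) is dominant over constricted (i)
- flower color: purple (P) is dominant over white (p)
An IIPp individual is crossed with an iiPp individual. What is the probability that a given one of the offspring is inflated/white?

Dihybrid cross IIPp × iiPp — consider each gene separately:
pod shape: II × ii → 4 Ii → 4 I_ (out of 4)
flower color: Pp × Pp → 1 PP, 2 Pp, 1 pp → 3 P_ : 1 pp (out of 4)
Combine (counts out of 4 × 4 = 16): inflated/purple (I_P_) = 4×3 = 12; inflated/white (I_pp) = 4×1 = 4
Phenotype counts (out of 16): 12 inflated/purple, 4 inflated/white
inflated/white: 4 out of 16
Probability: 4/16 = 1/4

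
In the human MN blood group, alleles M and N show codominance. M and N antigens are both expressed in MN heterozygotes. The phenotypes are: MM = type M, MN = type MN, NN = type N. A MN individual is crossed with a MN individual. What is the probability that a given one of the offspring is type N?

Punnett square for MN × MN:
Offspring genotypes: 1 MM, 2 MN, 1 NN
Phenotype counts: 1 type M, 2 type MN, 1 type N
type N: 1 out of 4
Probability: 1/4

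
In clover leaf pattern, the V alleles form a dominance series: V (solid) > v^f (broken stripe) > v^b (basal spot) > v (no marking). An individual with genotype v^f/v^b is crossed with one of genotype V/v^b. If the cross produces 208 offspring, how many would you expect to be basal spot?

Cross: v^f/v^b × V/v^b
Allele dominance: V > v^f > v^b > v
Offspring genotypes: 1 V/v^f, 1 v^f/v^b, 1 V/v^b, 1 v^b/v^b
Phenotype counts: 2 solid, 1 broken stripe, 1 basal spot
basal spot: 1 out of 4 → fraction 1/4
Expected count = 1/4 × 208 = 52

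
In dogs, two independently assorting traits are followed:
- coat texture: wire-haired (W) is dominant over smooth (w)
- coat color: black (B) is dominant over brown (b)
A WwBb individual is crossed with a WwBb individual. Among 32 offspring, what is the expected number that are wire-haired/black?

Dihybrid cross WwBb × WwBb — consider each gene separately:
coat texture: Ww × Ww → 1 WW, 2 Ww, 1 ww → 3 W_ : 1 ww (out of 4)
coat color: Bb × Bb → 1 BB, 2 Bb, 1 bb → 3 B_ : 1 bb (out of 4)
Combine (counts out of 4 × 4 = 16): wire-haired/black (W_B_) = 3×3 = 9; wire-haired/brown (W_bb) = 3×1 = 3; smooth/black (wwB_) = 1×3 = 3; smooth/brown (wwbb) = 1×1 = 1
Phenotype counts (out of 16): 9 wire-haired/black, 3 wire-haired/brown, 3 smooth/black, 1 smooth/brown
wire-haired/black: 9 out of 16 → fraction 9/16
Expected count = 9/16 × 32 = 18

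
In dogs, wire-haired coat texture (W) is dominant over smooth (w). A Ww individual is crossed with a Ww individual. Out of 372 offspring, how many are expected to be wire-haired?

Punnett square for Ww × Ww:
Offspring genotypes: 1 WW, 2 Ww, 1 ww
wire-haired: 3, smooth: 1
wire-haired: 3 out of 4 → fraction 3/4
Expected count = 3/4 × 372 = 279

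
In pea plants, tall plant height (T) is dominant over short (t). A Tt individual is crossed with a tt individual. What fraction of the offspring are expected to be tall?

Punnett square for Tt × tt:
Offspring genotypes: 2 Tt, 2 tt
tall: 2, short: 2
tall: 2 out of 4
Probability: 2/4 = 1/2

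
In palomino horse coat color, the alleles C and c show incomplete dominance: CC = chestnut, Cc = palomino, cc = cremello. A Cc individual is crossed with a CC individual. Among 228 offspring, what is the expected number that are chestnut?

Punnett square for Cc × CC:
Offspring genotypes: 2 CC, 2 Cc
Phenotype counts: 2 chestnut, 2 palomino
chestnut: 2 out of 4 → fraction 1/2
Expected count = 1/2 × 228 = 114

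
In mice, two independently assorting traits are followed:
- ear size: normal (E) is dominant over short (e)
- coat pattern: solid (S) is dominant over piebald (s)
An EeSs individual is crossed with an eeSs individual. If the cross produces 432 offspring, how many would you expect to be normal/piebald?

Dihybrid cross EeSs × eeSs — consider each gene separately:
ear size: Ee × ee → 2 Ee, 2 ee → 2 E_ : 2 ee (out of 4)
coat pattern: Ss × Ss → 1 SS, 2 Ss, 1 ss → 3 S_ : 1 ss (out of 4)
Combine (counts out of 4 × 4 = 16): normal/solid (E_S_) = 2×3 = 6; normal/piebald (E_ss) = 2×1 = 2; short/solid (eeS_) = 2×3 = 6; short/piebald (eess) = 2×1 = 2
Phenotype counts (out of 16): 6 normal/solid, 2 normal/piebald, 6 short/solid, 2 short/piebald
normal/piebald: 2 out of 16 → fraction 1/8
Expected count = 1/8 × 432 = 54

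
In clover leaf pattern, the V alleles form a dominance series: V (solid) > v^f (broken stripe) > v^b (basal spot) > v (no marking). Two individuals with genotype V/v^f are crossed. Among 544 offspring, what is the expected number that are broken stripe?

Cross: V/v^f × V/v^f
Allele dominance: V > v^f > v^b > v
Offspring genotypes: 1 V/V, 2 V/v^f, 1 v^f/v^f
Phenotype counts: 3 solid, 1 broken stripe
broken stripe: 1 out of 4 → fraction 1/4
Expected count = 1/4 × 544 = 136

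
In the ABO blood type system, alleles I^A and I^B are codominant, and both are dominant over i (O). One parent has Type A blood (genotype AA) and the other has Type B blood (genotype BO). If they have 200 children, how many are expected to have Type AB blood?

Cross: AA × BO
Possible offspring genotypes: 2 AB, 2 AO
Blood type counts: 2 Type AB, 2 Type A
Probability of Type AB: 2/4 = 1/2
Expected count = 1/2 × 200 = 100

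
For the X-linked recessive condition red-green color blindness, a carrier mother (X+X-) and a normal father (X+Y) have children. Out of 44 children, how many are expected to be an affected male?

Cross: X+X- × X+Y
Offspring: 1 X+X+, 1 X+Y, 1 X+X-, 1 X-Y
Probability of an affected male: 1/4
Expected count = 1/4 × 44 = 11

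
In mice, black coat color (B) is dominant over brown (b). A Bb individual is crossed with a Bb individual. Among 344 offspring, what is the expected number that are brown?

Punnett square for Bb × Bb:
Offspring genotypes: 1 BB, 2 Bb, 1 bb
black: 3, brown: 1
brown: 1 out of 4 → fraction 1/4
Expected count = 1/4 × 344 = 86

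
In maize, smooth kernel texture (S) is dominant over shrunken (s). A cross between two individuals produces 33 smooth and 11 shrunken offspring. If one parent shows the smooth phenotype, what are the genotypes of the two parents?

Observed offspring: 33 smooth, 11 shrunken
The observed ratio simplifies to 3:1. Shrunken (ss) offspring appear, so each parent must contribute one s allele. The parent stated to show smooth carries S, so it is Ss. The other parent is then either Ss or ss: Ss × ss would give a 1:1 split, whereas Ss × Ss gives 3:1 — matching the data. So both parents are heterozygous (Ss × Ss).
Parent genotypes: Ss × Ss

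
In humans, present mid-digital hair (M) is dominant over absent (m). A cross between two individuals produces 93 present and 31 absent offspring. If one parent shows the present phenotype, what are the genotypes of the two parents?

Observed offspring: 93 present, 31 absent
The observed ratio simplifies to 3:1. Absent (mm) offspring appear, so each parent must contribute one m allele. The parent stated to show present carries M, so it is Mm. The other parent is then either Mm or mm: Mm × mm would give a 1:1 split, whereas Mm × Mm gives 3:1 — matching the data. So both parents are heterozygous (Mm × Mm).
Parent genotypes: Mm × Mm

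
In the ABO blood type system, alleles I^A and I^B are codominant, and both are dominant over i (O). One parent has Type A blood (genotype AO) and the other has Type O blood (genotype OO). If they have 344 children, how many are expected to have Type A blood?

Cross: AO × OO
Possible offspring genotypes: 2 AO, 2 OO
Blood type counts: 2 Type A, 2 Type O
Probability of Type A: 2/4 = 1/2
Expected count = 1/2 × 344 = 172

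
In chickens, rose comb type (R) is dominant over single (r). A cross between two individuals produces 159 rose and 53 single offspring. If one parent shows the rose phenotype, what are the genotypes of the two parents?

Observed offspring: 159 rose, 53 single
The observed ratio simplifies to 3:1. Single (rr) offspring appear, so each parent must contribute one r allele. The parent stated to show rose carries R, so it is Rr. The other parent is then either Rr or rr: Rr × rr would give a 1:1 split, whereas Rr × Rr gives 3:1 — matching the data. So both parents are heterozygous (Rr × Rr).
Parent genotypes: Rr × Rr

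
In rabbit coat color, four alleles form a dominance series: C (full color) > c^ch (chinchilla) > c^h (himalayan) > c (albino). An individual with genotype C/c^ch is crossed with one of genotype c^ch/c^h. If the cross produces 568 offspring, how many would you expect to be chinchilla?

Cross: C/c^ch × c^ch/c^h
Allele dominance: C > c^ch > c^h > c
Offspring genotypes: 1 C/c^ch, 1 C/c^h, 1 c^ch/c^ch, 1 c^ch/c^h
Phenotype counts: 2 full color, 2 chinchilla
chinchilla: 2 out of 4 → fraction 1/2
Expected count = 1/2 × 568 = 284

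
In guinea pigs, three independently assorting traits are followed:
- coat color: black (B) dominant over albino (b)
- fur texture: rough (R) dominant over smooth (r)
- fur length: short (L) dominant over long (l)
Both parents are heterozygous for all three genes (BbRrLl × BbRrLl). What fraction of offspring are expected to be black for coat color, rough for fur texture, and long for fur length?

Trihybrid cross: BbRrLl × BbRrLl
Each trait segregates independently with a 3:1 phenotypic ratio, so each gene contributes 3/4 (dominant) or 1/4 (recessive).
Target: black (coat color), rough (fur texture), long (fur length)
Probability = product of independent per-trait probabilities
= 3/4 × 3/4 × 1/4 = 9/64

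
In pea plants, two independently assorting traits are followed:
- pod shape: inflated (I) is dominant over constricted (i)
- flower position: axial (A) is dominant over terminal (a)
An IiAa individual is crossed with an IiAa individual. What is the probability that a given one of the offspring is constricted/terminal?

Dihybrid cross IiAa × IiAa — consider each gene separately:
pod shape: Ii × Ii → 1 II, 2 Ii, 1 ii → 3 I_ : 1 ii (out of 4)
flower position: Aa × Aa → 1 AA, 2 Aa, 1 aa → 3 A_ : 1 aa (out of 4)
Combine (counts out of 4 × 4 = 16): inflated/axial (I_A_) = 3×3 = 9; inflated/terminal (I_aa) = 3×1 = 3; constricted/axial (iiA_) = 1×3 = 3; constricted/terminal (iiaa) = 1×1 = 1
Phenotype counts (out of 16): 9 inflated/axial, 3 inflated/terminal, 3 constricted/axial, 1 constricted/terminal
constricted/terminal: 1 out of 16
Probability: 1/16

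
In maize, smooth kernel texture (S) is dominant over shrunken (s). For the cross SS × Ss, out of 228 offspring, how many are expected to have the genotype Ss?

Punnett square for SS × Ss:
Offspring genotypes: 2 SS, 2 Ss
Total offspring: 4
Count with target: 2
Probability: 2/4 = 1/2
Expected count = 1/2 × 228 = 114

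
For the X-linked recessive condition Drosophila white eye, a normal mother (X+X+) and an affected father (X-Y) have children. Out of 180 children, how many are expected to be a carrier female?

Cross: X+X+ × X-Y
Offspring: 2 X+X-, 2 X+Y
Probability of a carrier female: 2/4 = 1/2
Expected count = 1/2 × 180 = 90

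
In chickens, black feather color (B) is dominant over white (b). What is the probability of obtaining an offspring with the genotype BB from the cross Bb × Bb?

Punnett square for Bb × Bb:
Offspring genotypes: 1 BB, 2 Bb, 1 bb
Total offspring: 4
Count with target: 1
Probability: 1/4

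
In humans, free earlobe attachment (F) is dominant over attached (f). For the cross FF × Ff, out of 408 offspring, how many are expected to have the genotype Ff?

Punnett square for FF × Ff:
Offspring genotypes: 2 FF, 2 Ff
Total offspring: 4
Count with target: 2
Probability: 2/4 = 1/2
Expected count = 1/2 × 408 = 204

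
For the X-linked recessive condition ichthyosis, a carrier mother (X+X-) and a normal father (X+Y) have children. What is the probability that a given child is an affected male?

Cross: X+X- × X+Y
Offspring: 1 X+X+, 1 X+Y, 1 X+X-, 1 X-Y
Probability of an affected male: 1/4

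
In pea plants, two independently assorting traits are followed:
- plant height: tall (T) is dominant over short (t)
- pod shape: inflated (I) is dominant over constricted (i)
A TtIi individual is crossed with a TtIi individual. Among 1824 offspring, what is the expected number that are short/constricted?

Dihybrid cross TtIi × TtIi — consider each gene separately:
plant height: Tt × Tt → 1 TT, 2 Tt, 1 tt → 3 T_ : 1 tt (out of 4)
pod shape: Ii × Ii → 1 II, 2 Ii, 1 ii → 3 I_ : 1 ii (out of 4)
Combine (counts out of 4 × 4 = 16): tall/inflated (T_I_) = 3×3 = 9; tall/constricted (T_ii) = 3×1 = 3; short/inflated (ttI_) = 1×3 = 3; short/constricted (ttii) = 1×1 = 1
Phenotype counts (out of 16): 9 tall/inflated, 3 tall/constricted, 3 short/inflated, 1 short/constricted
short/constricted: 1 out of 16 → fraction 1/16
Expected count = 1/16 × 1824 = 114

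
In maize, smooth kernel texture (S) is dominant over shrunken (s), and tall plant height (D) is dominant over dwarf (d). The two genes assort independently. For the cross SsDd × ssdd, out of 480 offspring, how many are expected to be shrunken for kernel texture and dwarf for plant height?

Dihybrid cross SsDd × ssdd — consider each gene separately:
kernel texture: Ss × ss → 2 Ss, 2 ss → 2 S_ : 2 ss (out of 4)
plant height: Dd × dd → 2 Dd, 2 dd → 2 D_ : 2 dd (out of 4)
Looking for: shrunken (ss) and dwarf (dd)
P(shrunken) = 2/4, P(dwarf) = 2/4
P(both) = 2/4 × 2/4 = 4/16 = 1/4
Expected count = 1/4 × 480 = 120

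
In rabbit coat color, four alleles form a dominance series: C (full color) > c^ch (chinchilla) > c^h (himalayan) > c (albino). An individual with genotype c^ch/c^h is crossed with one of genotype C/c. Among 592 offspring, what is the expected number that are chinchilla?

Cross: c^ch/c^h × C/c
Allele dominance: C > c^ch > c^h > c
Offspring genotypes: 1 C/c^ch, 1 c^ch/c, 1 C/c^h, 1 c^h/c
Phenotype counts: 2 full color, 1 chinchilla, 1 himalayan
chinchilla: 1 out of 4 → fraction 1/4
Expected count = 1/4 × 592 = 148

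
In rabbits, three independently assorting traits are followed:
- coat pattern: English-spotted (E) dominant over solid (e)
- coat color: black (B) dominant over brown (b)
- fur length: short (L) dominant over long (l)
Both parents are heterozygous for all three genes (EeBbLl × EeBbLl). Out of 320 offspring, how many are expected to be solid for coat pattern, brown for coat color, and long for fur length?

Trihybrid cross: EeBbLl × EeBbLl
Each trait segregates independently with a 3:1 phenotypic ratio, so each gene contributes 3/4 (dominant) or 1/4 (recessive).
Target: solid (coat pattern), brown (coat color), long (fur length)
Probability = product of independent per-trait probabilities
= 1/4 × 1/4 × 1/4 = 1/64
Expected count = 1/64 × 320 = 5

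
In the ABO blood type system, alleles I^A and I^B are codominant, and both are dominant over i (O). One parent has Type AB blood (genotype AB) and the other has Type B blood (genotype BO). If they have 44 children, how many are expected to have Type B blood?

Cross: AB × BO
Possible offspring genotypes: 1 AB, 1 AO, 1 BB, 1 BO
Blood type counts: 1 Type AB, 1 Type A, 2 Type B
Probability of Type B: 2/4 = 1/2
Expected count = 1/2 × 44 = 22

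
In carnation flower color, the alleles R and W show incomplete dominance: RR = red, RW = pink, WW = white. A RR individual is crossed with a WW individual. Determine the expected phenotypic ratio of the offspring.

Punnett square for RR × WW:
Offspring genotypes: 4 RW
Phenotype counts: 4 pink
Ratio: all pink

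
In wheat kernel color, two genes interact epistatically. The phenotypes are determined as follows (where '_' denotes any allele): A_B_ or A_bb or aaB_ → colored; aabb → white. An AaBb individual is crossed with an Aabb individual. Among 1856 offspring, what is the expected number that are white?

Cross: AaBb × Aabb — consider each gene separately:
A gene: Aa × Aa → 1 AA, 2 Aa, 1 aa → 3 A_ : 1 aa (out of 4)
B gene: Bb × bb → 2 Bb, 2 bb → 2 B_ : 2 bb (out of 4)
Genotype classes (out of 4 × 4 = 16): A_B_ = 3×2 = 6; A_bb = 3×2 = 6; aaB_ = 1×2 = 2; aabb = 1×2 = 2
Apply the phenotype rules: A_B_ (6) + A_bb (6) + aaB_ (2) → colored; aabb (2) → white
Phenotype counts (out of 16): 14 colored, 2 white
white: 2 out of 16 → fraction 1/8
Expected count = 1/8 × 1856 = 232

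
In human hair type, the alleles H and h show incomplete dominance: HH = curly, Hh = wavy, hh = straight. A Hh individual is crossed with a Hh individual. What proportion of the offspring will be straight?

Punnett square for Hh × Hh:
Offspring genotypes: 1 HH, 2 Hh, 1 hh
Phenotype counts: 1 curly, 2 wavy, 1 straight
straight: 1 out of 4
Probability: 1/4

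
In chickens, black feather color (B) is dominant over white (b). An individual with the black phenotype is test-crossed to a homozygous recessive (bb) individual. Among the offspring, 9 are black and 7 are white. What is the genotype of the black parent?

Test cross: ? × bb
Offspring: 9 black, 7 white — approximately 1:1.
A 1:1 ratio in a test cross indicates the unknown parent is heterozygous (Bb).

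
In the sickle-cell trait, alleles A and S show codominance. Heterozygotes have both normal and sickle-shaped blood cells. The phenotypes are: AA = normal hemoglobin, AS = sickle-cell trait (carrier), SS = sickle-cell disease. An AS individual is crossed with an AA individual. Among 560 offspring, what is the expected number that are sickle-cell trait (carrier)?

Punnett square for AS × AA:
Offspring genotypes: 2 AA, 2 AS
Phenotype counts: 2 normal hemoglobin, 2 sickle-cell trait (carrier)
sickle-cell trait (carrier): 2 out of 4 → fraction 1/2
Expected count = 1/2 × 560 = 280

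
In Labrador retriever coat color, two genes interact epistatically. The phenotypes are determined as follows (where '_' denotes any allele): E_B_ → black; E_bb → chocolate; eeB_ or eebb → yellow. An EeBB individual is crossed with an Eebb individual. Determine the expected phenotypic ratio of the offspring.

Cross: EeBB × Eebb — consider each gene separately:
E gene: Ee × Ee → 1 EE, 2 Ee, 1 ee → 3 E_ : 1 ee (out of 4)
B gene: BB × bb → 4 Bb → 4 B_ (out of 4)
Genotype classes (out of 4 × 4 = 16): E_B_ = 3×4 = 12; eeB_ = 1×4 = 4
Apply the phenotype rules: E_B_ (12) → black; eeB_ (4) → yellow
Phenotype counts (out of 16): 12 black, 4 yellow
Ratio: 3 black : 1 yellow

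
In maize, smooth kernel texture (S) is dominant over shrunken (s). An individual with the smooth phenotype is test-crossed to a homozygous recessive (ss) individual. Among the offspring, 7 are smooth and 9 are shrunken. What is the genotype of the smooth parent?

Test cross: ? × ss
Offspring: 7 smooth, 9 shrunken — approximately 1:1.
A 1:1 ratio in a test cross indicates the unknown parent is heterozygous (Ss).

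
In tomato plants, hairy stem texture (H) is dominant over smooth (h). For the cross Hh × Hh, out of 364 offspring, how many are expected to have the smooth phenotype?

Punnett square for Hh × Hh:
Offspring genotypes: 1 HH, 2 Hh, 1 hh
Total offspring: 4
Count with target: 1
Probability: 1/4
Expected count = 1/4 × 364 = 91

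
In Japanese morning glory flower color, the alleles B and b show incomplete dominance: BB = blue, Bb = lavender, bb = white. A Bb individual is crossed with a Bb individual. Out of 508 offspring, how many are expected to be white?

Punnett square for Bb × Bb:
Offspring genotypes: 1 BB, 2 Bb, 1 bb
Phenotype counts: 1 blue, 2 lavender, 1 white
white: 1 out of 4 → fraction 1/4
Expected count = 1/4 × 508 = 127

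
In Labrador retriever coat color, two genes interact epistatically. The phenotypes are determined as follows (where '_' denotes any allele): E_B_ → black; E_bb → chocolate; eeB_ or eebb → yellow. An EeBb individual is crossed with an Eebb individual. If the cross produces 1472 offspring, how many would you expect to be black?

Cross: EeBb × Eebb — consider each gene separately:
E gene: Ee × Ee → 1 EE, 2 Ee, 1 ee → 3 E_ : 1 ee (out of 4)
B gene: Bb × bb → 2 Bb, 2 bb → 2 B_ : 2 bb (out of 4)
Genotype classes (out of 4 × 4 = 16): E_B_ = 3×2 = 6; E_bb = 3×2 = 6; eeB_ = 1×2 = 2; eebb = 1×2 = 2
Apply the phenotype rules: E_B_ (6) → black; E_bb (6) → chocolate; eeB_ (2) + eebb (2) → yellow
Phenotype counts (out of 16): 6 black, 6 chocolate, 4 yellow
black: 6 out of 16 → fraction 3/8
Expected count = 3/8 × 1472 = 552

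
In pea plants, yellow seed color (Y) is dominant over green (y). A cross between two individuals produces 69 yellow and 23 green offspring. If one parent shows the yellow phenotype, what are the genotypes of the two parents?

Observed offspring: 69 yellow, 23 green
The observed ratio simplifies to 3:1. Green (yy) offspring appear, so each parent must contribute one y allele. The parent stated to show yellow carries Y, so it is Yy. The other parent is then either Yy or yy: Yy × yy would give a 1:1 split, whereas Yy × Yy gives 3:1 — matching the data. So both parents are heterozygous (Yy × Yy).
Parent genotypes: Yy × Yy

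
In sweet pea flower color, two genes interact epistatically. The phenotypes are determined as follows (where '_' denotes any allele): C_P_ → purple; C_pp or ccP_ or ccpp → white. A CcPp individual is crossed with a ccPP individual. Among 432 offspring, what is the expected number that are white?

Cross: CcPp × ccPP — consider each gene separately:
C gene: Cc × cc → 2 Cc, 2 cc → 2 C_ : 2 cc (out of 4)
P gene: Pp × PP → 2 PP, 2 Pp → 4 P_ (out of 4)
Genotype classes (out of 4 × 4 = 16): C_P_ = 2×4 = 8; ccP_ = 2×4 = 8
Apply the phenotype rules: C_P_ (8) → purple; ccP_ (8) → white
Phenotype counts (out of 16): 8 purple, 8 white
white: 8 out of 16 → fraction 1/2
Expected count = 1/2 × 432 = 216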